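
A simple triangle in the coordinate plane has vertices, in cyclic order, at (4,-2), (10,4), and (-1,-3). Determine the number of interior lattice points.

9

By the shoelace formula, twice the signed area is |[4·4 − 10·(-2)] + [10·(-3) − (-1)·4] + [(-1)·(-2) − 4·(-3)]| = 24, so the area is 12.
Along each edge there are gcd(|Δx|,|Δy|)+1 lattice points, so counting each shared vertex once the boundary has gcd(6,6) + gcd(11,7) + gcd(5,1) = 6+1+1 = 8.
Pick's theorem gives I = A − B/2 + 1 = 12 − 8/2 + 1 = 9.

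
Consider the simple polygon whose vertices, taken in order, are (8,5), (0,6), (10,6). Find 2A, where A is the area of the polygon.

10

Using the shoelace formula, 2A = |(8·6 − 0·5) + (0·6 − 10·6) + (10·5 − 8·6)| = 10, so the area is 5.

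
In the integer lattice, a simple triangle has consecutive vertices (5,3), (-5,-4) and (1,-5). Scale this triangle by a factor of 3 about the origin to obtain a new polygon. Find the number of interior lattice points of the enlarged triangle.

226

Using the shoelace formula, 2A = |(5·(-4) − (-5)·3) + ((-5)·(-5) − 1·(-4)) + (1·3 − 5·(-5))| = 52, so the area is 26.
The number of boundary lattice points is Σ gcd(|Δx|,|Δy|) = gcd(10,7) + gcd(6,1) + gcd(4,8) = 1+1+4 = 6.
Scaling by 3 multiplies the area by 3² = 9 (so the new area is 234) and multiplies the boundary lattice-point count by 3, giving 18.
By Pick's theorem, the interior count of the dilated polygon is 234 − 18/2 + 1 = 226.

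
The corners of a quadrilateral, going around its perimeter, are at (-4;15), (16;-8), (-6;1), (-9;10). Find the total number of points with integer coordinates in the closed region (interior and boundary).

199

The shoelace formula gives twice the area as |[(-4)·(-8) − 16·15] + [16·1 − (-6)·(-8)] + [(-6)·10 − (-9)·1] + [(-9)·15 − (-4)·10]| = 386, so the area is 193.
Summing gcd(|Δx|,|Δy|) over the edges gives the boundary count: gcd(20,23) + gcd(22,9) + gcd(3,9) + gcd(5,5) = 1+1+3+5 = 10.
Pick's theorem gives I = A − B/2 + 1 = 193 − 10/2 + 1 = 189, so the closed region contains I + B = 189 + 10 = 199 lattice points.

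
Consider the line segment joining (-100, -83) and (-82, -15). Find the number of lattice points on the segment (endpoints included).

3

The number of lattice points on a segment between lattice points is gcd(|Δx|,|Δy|) + 1 = gcd(18,68) + 1 = 2 + 1 = 3.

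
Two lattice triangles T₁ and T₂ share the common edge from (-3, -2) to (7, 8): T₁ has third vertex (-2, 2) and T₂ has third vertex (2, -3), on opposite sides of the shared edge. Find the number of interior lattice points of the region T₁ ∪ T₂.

43

The union is the simple quadrilateral with vertices (-3, -2), (-2, 2), (7, 8), (2, -3) in order.
By the shoelace formula, twice the signed area is |((-3)·2 − (-2)·(-2)) + ((-2)·8 − 7·2) + (7·(-3) − 2·8) + (2·(-2) − (-3)·(-3))| = 90, so the area is 45.
The number of boundary lattice points is Σ gcd(|Δx|,|Δy|) = gcd(1,4) + gcd(9,6) + gcd(5,11) + gcd(5,1) = 1+3+1+1 = 6.
By Pick's theorem I = A − B/2 + 1 = 45 − 6/2 + 1 = 43.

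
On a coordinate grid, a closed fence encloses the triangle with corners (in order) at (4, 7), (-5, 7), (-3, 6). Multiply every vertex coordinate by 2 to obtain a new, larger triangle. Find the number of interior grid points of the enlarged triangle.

8

By the shoelace formula, twice the signed area is |[4·7 − (-5)·7] + [(-5)·6 − (-3)·7] + [(-3)·7 − 4·6]| = 9, so the area is 9/2.
The number of boundary lattice points is Σ gcd(|Δx|,|Δy|) = gcd(9,0) + gcd(2,1) + gcd(7,1) = 9+1+1 = 11.
Scaling by 2 multiplies the area by 2² = 4 (so the new area is 18) and multiplies the boundary lattice-point count by 2, giving 22.
By Pick's theorem, the interior count of the dilated polygon is 18 − 22/2 + 1 = 8.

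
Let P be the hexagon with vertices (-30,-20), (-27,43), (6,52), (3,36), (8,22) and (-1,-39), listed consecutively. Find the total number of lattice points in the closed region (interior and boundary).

The shoelace formula gives twice the area as |[(-30)·43 − (-27)·(-20)] + [(-27)·52 − 6·43] + [6·36 − 3·52] + [3·22 − 8·36] + [8·(-39) − (-1)·22] + [(-1)·(-20) − (-30)·(-39)]| = 5094, so the area is 2547.
Along each edge there are gcd(|Δx|,|Δy|)+1 lattice points, so counting each shared vertex once the boundary has gcd(3,63) + gcd(33,9) + gcd(3,16) + gcd(5,14) + gcd(9,61) + gcd(29,19) = 3+3+1+1+1+1 = 10.
Pick's theorem gives I = A − B/2 + 1 = 2547 − 10/2 + 1 = 2543, so the closed region contains I + B = 2543 + 10 = 2553 lattice points.

2553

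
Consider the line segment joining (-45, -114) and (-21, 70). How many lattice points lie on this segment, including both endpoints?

9

The number of lattice points on a segment between lattice points is gcd(|Δx|,|Δy|) + 1 = gcd(24,184) + 1 = 8 + 1 = 9.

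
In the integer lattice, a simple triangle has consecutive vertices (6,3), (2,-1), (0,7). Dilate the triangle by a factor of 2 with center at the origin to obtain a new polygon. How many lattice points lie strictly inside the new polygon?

The shoelace formula gives twice the area as |(6·(-1) − 2·3) + (2·7 − 0·(-1)) + (0·3 − 6·7)| = 40, so the area is 20.
The number of boundary lattice points is Σ gcd(|Δx|,|Δy|) = gcd(4,4) + gcd(2,8) + gcd(6,4) = 4+2+2 = 8.
Scaling by 2 multiplies the area by 2² = 4 (so the new area is 80) and multiplies the boundary lattice-point count by 2, giving 16.
By Pick's theorem, the interior count of the dilated polygon is 80 − 16/2 + 1 = 73.

73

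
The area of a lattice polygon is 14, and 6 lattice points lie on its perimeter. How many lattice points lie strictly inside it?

12

Pick's theorem A = I + B/2 − 1 rearranges to I = A − B/2 + 1 = 14 − 6/2 + 1 = 12.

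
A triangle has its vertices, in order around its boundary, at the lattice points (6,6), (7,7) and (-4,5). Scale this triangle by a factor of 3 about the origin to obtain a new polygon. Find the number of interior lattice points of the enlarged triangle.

37

Using the shoelace formula, 2A = |[6·7 − 7·6] + [7·5 − (-4)·7] + [(-4)·6 − 6·5]| = 9, so the area is 9/2.
Summing gcd(|Δx|,|Δy|) over the edges gives the boundary count: gcd(1,1) + gcd(11,2) + gcd(10,1) = 1+1+1 = 3.
Scaling by 3 multiplies the area by 3² = 9 (so the new area is 81/2) and multiplies the boundary lattice-point count by 3, giving 9.
By Pick's theorem, the interior count of the dilated polygon is 81/2 − 9/2 + 1 = 37.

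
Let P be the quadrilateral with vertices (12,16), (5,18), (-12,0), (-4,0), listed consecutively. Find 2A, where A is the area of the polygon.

Using the shoelace formula, 2A = |(12·18 − 5·16) + (5·0 − (-12)·18) + ((-12)·0 − (-4)·0) + ((-4)·16 − 12·0)| = 288, so the area is 144.

288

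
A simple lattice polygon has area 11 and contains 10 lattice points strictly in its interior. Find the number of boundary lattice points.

Pick's theorem gives A = I + B/2 − 1, so B = 2(A − I + 1) = 2(11 − 10 + 1) = 4.

4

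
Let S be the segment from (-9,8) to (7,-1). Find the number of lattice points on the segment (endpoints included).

The number of lattice points on a segment between lattice points is gcd(|Δx|,|Δy|) + 1 = gcd(16,9) + 1 = 1 + 1 = 2.

2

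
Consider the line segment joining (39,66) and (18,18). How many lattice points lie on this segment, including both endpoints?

The number of lattice points on a segment between lattice points is gcd(|Δx|,|Δy|) + 1 = gcd(21,48) + 1 = 3 + 1 = 4.

4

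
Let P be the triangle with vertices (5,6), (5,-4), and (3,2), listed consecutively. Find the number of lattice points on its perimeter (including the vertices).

Summing gcd(|Δx|,|Δy|) over the edges gives the boundary count: gcd(0,10) + gcd(2,6) + gcd(2,4) = 10+2+2 = 14.

14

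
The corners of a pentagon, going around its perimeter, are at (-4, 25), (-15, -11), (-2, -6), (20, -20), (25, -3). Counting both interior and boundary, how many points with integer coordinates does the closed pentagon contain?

854

Using the shoelace formula, 2A = |((-4)·(-11) − (-15)·25) + ((-15)·(-6) − (-2)·(-11)) + ((-2)·(-20) − 20·(-6)) + (20·(-3) − 25·(-20)) + (25·25 − (-4)·(-3))| = 1700, so the area is 850.
The number of boundary lattice points is Σ gcd(|Δx|,|Δy|) = gcd(11,36) + gcd(13,5) + gcd(22,14) + gcd(5,17) + gcd(29,28) = 1+1+2+1+1 = 6.
Pick's theorem gives I = A − B/2 + 1 = 850 − 6/2 + 1 = 848, so the closed region contains I + B = 848 + 6 = 854 lattice points.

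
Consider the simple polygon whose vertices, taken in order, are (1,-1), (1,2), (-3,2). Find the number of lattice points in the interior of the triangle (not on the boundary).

The shoelace formula gives twice the area as |(1·2 − 1·(-1)) + (1·2 − (-3)·2) + ((-3)·(-1) − 1·2)| = 12, so the area is 6.
The number of boundary lattice points is Σ gcd(|Δx|,|Δy|) = gcd(0,3) + gcd(4,0) + gcd(4,3) = 3+4+1 = 8.
Pick's theorem gives I = A − B/2 + 1 = 6 − 8/2 + 1 = 3.

3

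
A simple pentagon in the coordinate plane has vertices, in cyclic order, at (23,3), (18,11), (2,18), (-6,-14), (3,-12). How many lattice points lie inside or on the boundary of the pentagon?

499

The shoelace formula gives twice the area as |(23·11 − 18·3) + (18·18 − 2·11) + (2·(-14) − (-6)·18) + ((-6)·(-12) − 3·(-14)) + (3·3 − 23·(-12))| = 980, so the area is 490.
Summing gcd(|Δx|,|Δy|) over the edges gives the boundary count: gcd(5,8) + gcd(16,7) + gcd(8,32) + gcd(9,2) + gcd(20,15) = 1+1+8+1+5 = 16.
Pick's theorem gives I = A − B/2 + 1 = 490 − 16/2 + 1 = 483, so the closed region contains I + B = 483 + 16 = 499 lattice points.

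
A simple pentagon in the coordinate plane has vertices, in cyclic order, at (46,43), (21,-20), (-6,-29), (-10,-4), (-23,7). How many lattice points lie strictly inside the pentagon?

2139

By the shoelace formula, twice the signed area is |(46·(-20) − 21·43) + (21·(-29) − (-6)·(-20)) + ((-6)·(-4) − (-10)·(-29)) + ((-10)·7 − (-23)·(-4)) + ((-23)·43 − 46·7)| = 4291, so the area is 2145.5.
Summing gcd(|Δx|,|Δy|) over the edges gives the boundary count: gcd(25,63) + gcd(27,9) + gcd(4,25) + gcd(13,11) + gcd(69,36) = 1+9+1+1+3 = 15.
Pick's theorem gives I = A − B/2 + 1 = 2145.5 − 15/2 + 1 = 2139.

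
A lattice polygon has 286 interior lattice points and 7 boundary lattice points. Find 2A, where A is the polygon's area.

577

Pick's theorem states A = I + B/2 − 1, so A = 286 + 7/2 − 1 = 577/2.
Hence 2A = 577.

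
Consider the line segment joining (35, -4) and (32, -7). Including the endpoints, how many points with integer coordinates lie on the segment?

The number of lattice points on a segment between lattice points is gcd(|Δx|,|Δy|) + 1 = gcd(3,3) + 1 = 3 + 1 = 4.

4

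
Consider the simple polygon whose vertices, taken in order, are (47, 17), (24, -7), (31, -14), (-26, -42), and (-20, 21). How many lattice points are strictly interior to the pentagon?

2612

By the shoelace formula, twice the signed area is |[47·(-7) − 24·17] + [24·(-14) − 31·(-7)] + [31·(-42) − (-26)·(-14)] + [(-26)·21 − (-20)·(-42)] + [(-20)·17 − 47·21]| = 5235, so the area is 5235/2.
The number of boundary lattice points is Σ gcd(|Δx|,|Δy|) = gcd(23,24) + gcd(7,7) + gcd(57,28) + gcd(6,63) + gcd(67,4) = 1+7+1+3+1 = 13.
By Pick's theorem A = I + B/2 − 1, so I = 5235/2 − 13/2 + 1 = 2612.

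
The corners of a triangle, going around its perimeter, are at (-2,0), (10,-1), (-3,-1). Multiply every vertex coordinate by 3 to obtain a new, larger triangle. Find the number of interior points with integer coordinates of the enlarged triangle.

37

By the shoelace formula, twice the signed area is |((-2)·(-1) − 10·0) + (10·(-1) − (-3)·(-1)) + ((-3)·0 − (-2)·(-1))| = 13, so the area is 6.5.
Along each edge there are gcd(|Δx|,|Δy|)+1 lattice points, so counting each shared vertex once the boundary has gcd(12,1) + gcd(13,0) + gcd(1,1) = 1+13+1 = 15.
Scaling by 3 multiplies the area by 3² = 9 (so the new area is 58.5) and multiplies the boundary lattice-point count by 3, giving 45.
By Pick's theorem, the interior count of the dilated polygon is 58.5 − 45/2 + 1 = 37.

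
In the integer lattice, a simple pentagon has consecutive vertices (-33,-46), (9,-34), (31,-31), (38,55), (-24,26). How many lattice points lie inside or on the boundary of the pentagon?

4742

By the shoelace formula, twice the signed area is |((-33)·(-34) − 9·(-46)) + (9·(-31) − 31·(-34)) + (31·55 − 38·(-31)) + (38·26 − (-24)·55) + ((-24)·(-46) − (-33)·26)| = 9464, so the area is 4732.
Along each edge there are gcd(|Δx|,|Δy|)+1 lattice points, so counting each shared vertex once the boundary has gcd(42,12) + gcd(22,3) + gcd(7,86) + gcd(62,29) + gcd(9,72) = 6+1+1+1+9 = 18.
Pick's theorem gives I = A − B/2 + 1 = 4732 − 18/2 + 1 = 4724, so the closed region contains I + B = 4724 + 18 = 4742 lattice points.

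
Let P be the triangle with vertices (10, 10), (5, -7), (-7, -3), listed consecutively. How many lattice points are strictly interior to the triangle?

110

The shoelace formula gives twice the area as |[10·(-7) − 5·10] + [5·(-3) − (-7)·(-7)] + [(-7)·10 − 10·(-3)]| = 224, so the area is 112.
The number of boundary lattice points is Σ gcd(|Δx|,|Δy|) = gcd(5,17) + gcd(12,4) + gcd(17,13) = 1+4+1 = 6.
By Pick's theorem A = I + B/2 − 1, so I = 112 − 6/2 + 1 = 110.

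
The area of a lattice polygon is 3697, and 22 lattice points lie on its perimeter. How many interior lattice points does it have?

Pick's theorem A = I + B/2 − 1 rearranges to I = A − B/2 + 1 = 3697 − 22/2 + 1 = 3687.

3687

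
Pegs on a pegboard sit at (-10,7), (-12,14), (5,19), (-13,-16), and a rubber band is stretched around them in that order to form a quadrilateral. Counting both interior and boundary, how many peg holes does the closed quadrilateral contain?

222

Using the shoelace formula, 2A = |[(-10)·14 − (-12)·7] + [(-12)·19 − 5·14] + [5·(-16) − (-13)·19] + [(-13)·7 − (-10)·(-16)]| = 438, so the area is 219.
The number of boundary lattice points is Σ gcd(|Δx|,|Δy|) = gcd(2,7) + gcd(17,5) + gcd(18,35) + gcd(3,23) = 1+1+1+1 = 4.
Pick's theorem gives I = A − B/2 + 1 = 219 − 4/2 + 1 = 218, so the closed region contains I + B = 218 + 4 = 222 lattice points.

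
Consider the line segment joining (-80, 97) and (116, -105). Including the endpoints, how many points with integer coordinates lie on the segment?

The number of lattice points on a segment between lattice points is gcd(|Δx|,|Δy|) + 1 = gcd(196,202) + 1 = 2 + 1 = 3.

3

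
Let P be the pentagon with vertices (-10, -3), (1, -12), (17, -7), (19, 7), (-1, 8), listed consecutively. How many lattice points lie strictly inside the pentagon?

405

The shoelace formula gives twice the area as |[(-10)·(-12) − 1·(-3)] + [1·(-7) − 17·(-12)] + [17·7 − 19·(-7)] + [19·8 − (-1)·7] + [(-1)·(-3) − (-10)·8]| = 814, so the area is 407.
The number of boundary lattice points is Σ gcd(|Δx|,|Δy|) = gcd(11,9) + gcd(16,5) + gcd(2,14) + gcd(20,1) + gcd(9,11) = 1+1+2+1+1 = 6.
By Pick's theorem A = I + B/2 − 1, so I = 407 − 6/2 + 1 = 405.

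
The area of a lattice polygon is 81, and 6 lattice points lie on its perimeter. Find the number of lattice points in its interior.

79

Pick's theorem A = I + B/2 − 1 rearranges to I = A − B/2 + 1 = 81 − 6/2 + 1 = 79.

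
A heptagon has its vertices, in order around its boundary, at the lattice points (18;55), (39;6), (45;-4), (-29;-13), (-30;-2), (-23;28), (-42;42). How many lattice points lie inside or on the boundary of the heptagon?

Using the shoelace formula, 2A = |[18·6 − 39·55] + [39·(-4) − 45·6] + [45·(-13) − (-29)·(-4)] + [(-29)·(-2) − (-30)·(-13)] + [(-30)·28 − (-23)·(-2)] + [(-23)·42 − (-42)·28] + [(-42)·55 − 18·42]| = 7238, so the area is 3619.
The number of boundary lattice points is Σ gcd(|Δx|,|Δy|) = gcd(21,49) + gcd(6,10) + gcd(74,9) + gcd(1,11) + gcd(7,30) + gcd(19,14) + gcd(60,13) = 7+2+1+1+1+1+1 = 14.
Pick's theorem gives I = A − B/2 + 1 = 3619 − 14/2 + 1 = 3613, so the closed region contains I + B = 3613 + 14 = 3627 lattice points.

3627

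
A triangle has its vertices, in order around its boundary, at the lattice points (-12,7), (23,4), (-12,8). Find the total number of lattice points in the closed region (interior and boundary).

20

By the shoelace formula, twice the signed area is |[(-12)·4 − 23·7] + [23·8 − (-12)·4] + [(-12)·7 − (-12)·8]| = 35, so the area is 17.5.
Summing gcd(|Δx|,|Δy|) over the edges gives the boundary count: gcd(35,3) + gcd(35,4) + gcd(0,1) = 1+1+1 = 3.
Pick's theorem gives I = A − B/2 + 1 = 17.5 − 3/2 + 1 = 17, so the closed region contains I + B = 17 + 3 = 20 lattice points.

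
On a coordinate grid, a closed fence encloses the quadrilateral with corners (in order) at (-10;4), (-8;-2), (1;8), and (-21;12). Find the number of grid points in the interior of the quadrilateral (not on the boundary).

The shoelace formula gives twice the area as |[(-10)·(-2) − (-8)·4] + [(-8)·8 − 1·(-2)] + [1·12 − (-21)·8] + [(-21)·4 − (-10)·12]| = 206, so the area is 103.
Summing gcd(|Δx|,|Δy|) over the edges gives the boundary count: gcd(2,6) + gcd(9,10) + gcd(22,4) + gcd(11,8) = 2+1+2+1 = 6.
By Pick's theorem A = I + B/2 − 1, so I = 103 − 6/2 + 1 = 101.

101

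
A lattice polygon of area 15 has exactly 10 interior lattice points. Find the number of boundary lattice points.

Pick's theorem gives A = I + B/2 − 1, so B = 2(A − I + 1) = 2(15 − 10 + 1) = 12.

12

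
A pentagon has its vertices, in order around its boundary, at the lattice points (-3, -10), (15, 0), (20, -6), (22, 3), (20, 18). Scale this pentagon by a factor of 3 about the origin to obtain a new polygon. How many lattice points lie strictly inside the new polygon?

1981

The shoelace formula gives twice the area as |[(-3)·0 − 15·(-10)] + [15·(-6) − 20·0] + [20·3 − 22·(-6)] + [22·18 − 20·3] + [20·(-10) − (-3)·18]| = 442, so the area is 221.
Along each edge there are gcd(|Δx|,|Δy|)+1 lattice points, so counting each shared vertex once the boundary has gcd(18,10) + gcd(5,6) + gcd(2,9) + gcd(2,15) + gcd(23,28) = 2+1+1+1+1 = 6.
Scaling by 3 multiplies the area by 3² = 9 (so the new area is 1989) and multiplies the boundary lattice-point count by 3, giving 18.
By Pick's theorem, the interior count of the dilated polygon is 1989 − 18/2 + 1 = 1981.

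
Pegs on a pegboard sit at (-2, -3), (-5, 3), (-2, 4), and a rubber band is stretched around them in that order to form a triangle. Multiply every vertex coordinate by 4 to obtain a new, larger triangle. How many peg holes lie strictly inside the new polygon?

147

Using the shoelace formula, 2A = |[(-2)·3 − (-5)·(-3)] + [(-5)·4 − (-2)·3] + [(-2)·(-3) − (-2)·4]| = 21, so the area is 10.5.
Summing gcd(|Δx|,|Δy|) over the edges gives the boundary count: gcd(3,6) + gcd(3,1) + gcd(0,7) = 3+1+7 = 11.
Scaling by 4 multiplies the area by 4² = 16 (so the new area is 168) and multiplies the boundary lattice-point count by 4, giving 44.
By Pick's theorem, the interior count of the dilated polygon is 168 − 44/2 + 1 = 147.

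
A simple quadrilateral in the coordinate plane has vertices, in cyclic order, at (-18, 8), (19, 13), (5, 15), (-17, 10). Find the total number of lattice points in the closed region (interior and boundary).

95

The shoelace formula gives twice the area as |[(-18)·13 − 19·8] + [19·15 − 5·13] + [5·10 − (-17)·15] + [(-17)·8 − (-18)·10]| = 183, so the area is 91.5.
Summing gcd(|Δx|,|Δy|) over the edges gives the boundary count: gcd(37,5) + gcd(14,2) + gcd(22,5) + gcd(1,2) = 1+2+1+1 = 5.
Pick's theorem gives I = A − B/2 + 1 = 91.5 − 5/2 + 1 = 90, so the closed region contains I + B = 90 + 5 = 95 lattice points.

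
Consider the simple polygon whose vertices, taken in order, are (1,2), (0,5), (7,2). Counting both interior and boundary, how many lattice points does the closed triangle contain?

By the shoelace formula, twice the signed area is |[1·5 − 0·2] + [0·2 − 7·5] + [7·2 − 1·2]| = 18, so the area is 9.
Along each edge there are gcd(|Δx|,|Δy|)+1 lattice points, so counting each shared vertex once the boundary has gcd(1,3) + gcd(7,3) + gcd(6,0) = 1+1+6 = 8.
Pick's theorem gives I = A − B/2 + 1 = 9 − 8/2 + 1 = 6, so the closed region contains I + B = 6 + 8 = 14 lattice points.

14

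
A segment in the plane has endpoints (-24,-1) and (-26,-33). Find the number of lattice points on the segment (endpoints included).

3

The number of lattice points on a segment between lattice points is gcd(|Δx|,|Δy|) + 1 = gcd(2,32) + 1 = 2 + 1 = 3.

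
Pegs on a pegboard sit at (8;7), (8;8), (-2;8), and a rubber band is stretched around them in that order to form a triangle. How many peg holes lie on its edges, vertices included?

Summing gcd(|Δx|,|Δy|) over the edges gives the boundary count: gcd(0,1) + gcd(10,0) + gcd(10,1) = 1+10+1 = 12.

12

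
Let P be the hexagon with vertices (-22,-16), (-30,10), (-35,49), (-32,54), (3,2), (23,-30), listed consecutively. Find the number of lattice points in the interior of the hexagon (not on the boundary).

The shoelace formula gives twice the area as |((-22)·10 − (-30)·(-16)) + ((-30)·49 − (-35)·10) + ((-35)·54 − (-32)·49) + ((-32)·2 − 3·54) + (3·(-30) − 23·2) + (23·(-16) − (-22)·(-30))| = 3532, so the area is 1766.
The number of boundary lattice points is Σ gcd(|Δx|,|Δy|) = gcd(8,26) + gcd(5,39) + gcd(3,5) + gcd(35,52) + gcd(20,32) + gcd(45,14) = 2+1+1+1+4+1 = 10.
Pick's theorem gives I = A − B/2 + 1 = 1766 − 10/2 + 1 = 1762.

1762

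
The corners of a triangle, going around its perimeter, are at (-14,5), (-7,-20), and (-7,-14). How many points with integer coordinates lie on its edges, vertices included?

8

Along each edge there are gcd(|Δx|,|Δy|)+1 lattice points, so counting each shared vertex once the boundary has gcd(7,25) + gcd(0,6) + gcd(7,19) = 1+6+1 = 8.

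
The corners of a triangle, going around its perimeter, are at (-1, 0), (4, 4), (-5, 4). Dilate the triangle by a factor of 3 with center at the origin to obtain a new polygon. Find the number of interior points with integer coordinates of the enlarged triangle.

142

By the shoelace formula, twice the signed area is |((-1)·4 − 4·0) + (4·4 − (-5)·4) + ((-5)·0 − (-1)·4)| = 36, so the area is 18.
The number of boundary lattice points is Σ gcd(|Δx|,|Δy|) = gcd(5,4) + gcd(9,0) + gcd(4,4) = 1+9+4 = 14.
Scaling by 3 multiplies the area by 3² = 9 (so the new area is 162) and multiplies the boundary lattice-point count by 3, giving 42.
By Pick's theorem, the interior count of the dilated polygon is 162 − 42/2 + 1 = 142.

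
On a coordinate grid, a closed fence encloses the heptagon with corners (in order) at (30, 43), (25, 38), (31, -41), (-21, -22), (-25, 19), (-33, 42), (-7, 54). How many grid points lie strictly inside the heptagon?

4226

The shoelace formula gives twice the area as |(30·38 − 25·43) + (25·(-41) − 31·38) + (31·(-22) − (-21)·(-41)) + ((-21)·19 − (-25)·(-22)) + ((-25)·42 − (-33)·19) + ((-33)·54 − (-7)·42) + ((-7)·43 − 30·54)| = 8462, so the area is 4231.
Summing gcd(|Δx|,|Δy|) over the edges gives the boundary count: gcd(5,5) + gcd(6,79) + gcd(52,19) + gcd(4,41) + gcd(8,23) + gcd(26,12) + gcd(37,11) = 5+1+1+1+1+2+1 = 12.
By Pick's theorem A = I + B/2 − 1, so I = 4231 − 12/2 + 1 = 4226.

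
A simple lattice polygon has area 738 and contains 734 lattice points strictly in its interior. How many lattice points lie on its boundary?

Pick's theorem gives A = I + B/2 − 1, so B = 2(A − I + 1) = 2(738 − 734 + 1) = 10.

10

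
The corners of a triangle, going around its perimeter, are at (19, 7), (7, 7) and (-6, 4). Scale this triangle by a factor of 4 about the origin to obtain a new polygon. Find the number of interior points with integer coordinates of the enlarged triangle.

By the shoelace formula, twice the signed area is |[19·7 − 7·7] + [7·4 − (-6)·7] + [(-6)·7 − 19·4]| = 36, so the area is 18.
Along each edge there are gcd(|Δx|,|Δy|)+1 lattice points, so counting each shared vertex once the boundary has gcd(12,0) + gcd(13,3) + gcd(25,3) = 12+1+1 = 14.
Scaling by 4 multiplies the area by 4² = 16 (so the new area is 288) and multiplies the boundary lattice-point count by 4, giving 56.
By Pick's theorem, the interior count of the dilated polygon is 288 − 56/2 + 1 = 261.

261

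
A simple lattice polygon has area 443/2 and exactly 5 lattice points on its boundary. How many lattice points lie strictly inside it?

220

From Pick's theorem, I = A − B/2 + 1 = 443/2 − 5/2 + 1 = 220.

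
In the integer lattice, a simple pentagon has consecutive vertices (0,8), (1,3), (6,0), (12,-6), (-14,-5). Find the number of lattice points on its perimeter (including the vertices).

The number of boundary lattice points is Σ gcd(|Δx|,|Δy|) = gcd(1,5) + gcd(5,3) + gcd(6,6) + gcd(26,1) + gcd(14,13) = 1+1+6+1+1 = 10.

10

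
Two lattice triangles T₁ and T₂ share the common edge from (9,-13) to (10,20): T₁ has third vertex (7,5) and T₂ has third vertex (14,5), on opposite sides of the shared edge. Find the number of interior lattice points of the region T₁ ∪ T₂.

113

The union is the simple quadrilateral with vertices (9,-13), (7,5), (10,20), (14,5) in order.
By the shoelace formula, twice the signed area is |[9·5 − 7·(-13)] + [7·20 − 10·5] + [10·5 − 14·20] + [14·(-13) − 9·5]| = 231, so the area is 231/2.
Summing gcd(|Δx|,|Δy|) over the edges gives the boundary count: gcd(2,18) + gcd(3,15) + gcd(4,15) + gcd(5,18) = 2+3+1+1 = 7.
By Pick's theorem I = A − B/2 + 1 = 231/2 − 7/2 + 1 = 113.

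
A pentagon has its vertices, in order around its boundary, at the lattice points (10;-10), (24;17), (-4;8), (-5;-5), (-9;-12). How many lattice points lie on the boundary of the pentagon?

Summing gcd(|Δx|,|Δy|) over the edges gives the boundary count: gcd(14,27) + gcd(28,9) + gcd(1,13) + gcd(4,7) + gcd(19,2) = 1+1+1+1+1 = 5.

5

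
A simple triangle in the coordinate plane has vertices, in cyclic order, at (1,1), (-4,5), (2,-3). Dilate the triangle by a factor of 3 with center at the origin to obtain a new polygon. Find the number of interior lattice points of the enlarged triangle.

Using the shoelace formula, 2A = |(1·5 − (-4)·1) + ((-4)·(-3) − 2·5) + (2·1 − 1·(-3))| = 16, so the area is 8.
Along each edge there are gcd(|Δx|,|Δy|)+1 lattice points, so counting each shared vertex once the boundary has gcd(5,4) + gcd(6,8) + gcd(1,4) = 1+2+1 = 4.
Scaling by 3 multiplies the area by 3² = 9 (so the new area is 72) and multiplies the boundary lattice-point count by 3, giving 12.
By Pick's theorem, the interior count of the dilated polygon is 72 − 12/2 + 1 = 67.

67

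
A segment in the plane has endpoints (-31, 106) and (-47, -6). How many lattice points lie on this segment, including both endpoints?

The number of lattice points on a segment between lattice points is gcd(|Δx|,|Δy|) + 1 = gcd(16,112) + 1 = 16 + 1 = 17.

17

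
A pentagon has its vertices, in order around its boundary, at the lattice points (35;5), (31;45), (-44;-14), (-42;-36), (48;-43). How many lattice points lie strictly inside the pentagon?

Using the shoelace formula, 2A = |(35·45 − 31·5) + (31·(-14) − (-44)·45) + ((-44)·(-36) − (-42)·(-14)) + ((-42)·(-43) − 48·(-36)) + (48·5 − 35·(-43))| = 9241, so the area is 4620.5.
Along each edge there are gcd(|Δx|,|Δy|)+1 lattice points, so counting each shared vertex once the boundary has gcd(4,40) + gcd(75,59) + gcd(2,22) + gcd(90,7) + gcd(13,48) = 4+1+2+1+1 = 9.
By Pick's theorem A = I + B/2 − 1, so I = 4620.5 − 9/2 + 1 = 4617.

4617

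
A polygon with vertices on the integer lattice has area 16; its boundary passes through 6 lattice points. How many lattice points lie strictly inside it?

14

From Pick's theorem, I = A − B/2 + 1 = 16 − 6/2 + 1 = 14.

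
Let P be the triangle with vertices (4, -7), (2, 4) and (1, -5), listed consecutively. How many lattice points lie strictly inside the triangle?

14

Using the shoelace formula, 2A = |(4·4 − 2·(-7)) + (2·(-5) − 1·4) + (1·(-7) − 4·(-5))| = 29, so the area is 14.5.
The number of boundary lattice points is Σ gcd(|Δx|,|Δy|) = gcd(2,11) + gcd(1,9) + gcd(3,2) = 1+1+1 = 3.
By Pick's theorem A = I + B/2 − 1, so I = 14.5 − 3/2 + 1 = 14.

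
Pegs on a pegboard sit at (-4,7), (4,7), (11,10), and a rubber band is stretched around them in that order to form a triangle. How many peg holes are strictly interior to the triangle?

The shoelace formula gives twice the area as |[(-4)·7 − 4·7] + [4·10 − 11·7] + [11·7 − (-4)·10]| = 24, so the area is 12.
The number of boundary lattice points is Σ gcd(|Δx|,|Δy|) = gcd(8,0) + gcd(7,3) + gcd(15,3) = 8+1+3 = 12.
Pick's theorem gives I = A − B/2 + 1 = 12 − 12/2 + 1 = 7.

7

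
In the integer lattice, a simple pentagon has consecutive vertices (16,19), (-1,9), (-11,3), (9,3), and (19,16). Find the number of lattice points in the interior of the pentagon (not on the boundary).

183

By the shoelace formula, twice the signed area is |[16·9 − (-1)·19] + [(-1)·3 − (-11)·9] + [(-11)·3 − 9·3] + [9·16 − 19·3] + [19·19 − 16·16]| = 391, so the area is 391/2.
Summing gcd(|Δx|,|Δy|) over the edges gives the boundary count: gcd(17,10) + gcd(10,6) + gcd(20,0) + gcd(10,13) + gcd(3,3) = 1+2+20+1+3 = 27.
Pick's theorem gives I = A − B/2 + 1 = 391/2 − 27/2 + 1 = 183.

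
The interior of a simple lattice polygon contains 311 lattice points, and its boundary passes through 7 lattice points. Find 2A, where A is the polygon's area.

627

Pick's theorem states A = I + B/2 − 1, so A = 311 + 7/2 − 1 = 627/2.
Hence 2A = 627.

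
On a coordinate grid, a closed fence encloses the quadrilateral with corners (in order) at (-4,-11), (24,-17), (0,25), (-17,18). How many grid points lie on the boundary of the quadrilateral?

Summing gcd(|Δx|,|Δy|) over the edges gives the boundary count: gcd(28,6) + gcd(24,42) + gcd(17,7) + gcd(13,29) = 2+6+1+1 = 10.

10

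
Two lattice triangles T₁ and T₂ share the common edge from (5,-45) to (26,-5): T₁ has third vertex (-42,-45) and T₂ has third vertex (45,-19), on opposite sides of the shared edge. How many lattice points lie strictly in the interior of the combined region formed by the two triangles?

1441

The union is the simple quadrilateral with vertices (5,-45), (-42,-45), (26,-5), (45,-19) in order.
The shoelace formula gives twice the area as |[5·(-45) − (-42)·(-45)] + [(-42)·(-5) − 26·(-45)] + [26·(-19) − 45·(-5)] + [45·(-45) − 5·(-19)]| = 2934, so the area is 1467.
Summing gcd(|Δx|,|Δy|) over the edges gives the boundary count: gcd(47,0) + gcd(68,40) + gcd(19,14) + gcd(40,26) = 47+4+1+2 = 54.
By Pick's theorem I = A − B/2 + 1 = 1467 − 54/2 + 1 = 1441.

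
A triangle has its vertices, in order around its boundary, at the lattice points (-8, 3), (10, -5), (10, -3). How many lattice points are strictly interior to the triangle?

By the shoelace formula, twice the signed area is |((-8)·(-5) − 10·3) + (10·(-3) − 10·(-5)) + (10·3 − (-8)·(-3))| = 36, so the area is 18.
The number of boundary lattice points is Σ gcd(|Δx|,|Δy|) = gcd(18,8) + gcd(0,2) + gcd(18,6) = 2+2+6 = 10.
Pick's theorem gives I = A − B/2 + 1 = 18 − 10/2 + 1 = 14.

14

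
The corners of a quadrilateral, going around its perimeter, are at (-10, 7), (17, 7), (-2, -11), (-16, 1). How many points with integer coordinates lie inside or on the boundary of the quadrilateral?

340

The shoelace formula gives twice the area as |[(-10)·7 − 17·7] + [17·(-11) − (-2)·7] + [(-2)·1 − (-16)·(-11)] + [(-16)·7 − (-10)·1]| = 642, so the area is 321.
The number of boundary lattice points is Σ gcd(|Δx|,|Δy|) = gcd(27,0) + gcd(19,18) + gcd(14,12) + gcd(6,6) = 27+1+2+6 = 36.
Pick's theorem gives I = A − B/2 + 1 = 321 − 36/2 + 1 = 304, so the closed region contains I + B = 304 + 36 = 340 lattice points.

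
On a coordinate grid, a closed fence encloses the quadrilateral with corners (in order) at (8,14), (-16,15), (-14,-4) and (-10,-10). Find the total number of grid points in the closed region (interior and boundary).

Using the shoelace formula, 2A = |[8·15 − (-16)·14] + [(-16)·(-4) − (-14)·15] + [(-14)·(-10) − (-10)·(-4)] + [(-10)·14 − 8·(-10)]| = 658, so the area is 329.
Along each edge there are gcd(|Δx|,|Δy|)+1 lattice points, so counting each shared vertex once the boundary has gcd(24,1) + gcd(2,19) + gcd(4,6) + gcd(18,24) = 1+1+2+6 = 10.
Pick's theorem gives I = A − B/2 + 1 = 329 − 10/2 + 1 = 325, so the closed region contains I + B = 325 + 10 = 335 lattice points.

335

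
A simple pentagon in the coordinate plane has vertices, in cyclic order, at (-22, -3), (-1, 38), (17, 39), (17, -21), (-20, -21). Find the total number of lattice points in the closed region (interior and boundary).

1913

The shoelace formula gives twice the area as |[(-22)·38 − (-1)·(-3)] + [(-1)·39 − 17·38] + [17·(-21) − 17·39] + [17·(-21) − (-20)·(-21)] + [(-20)·(-3) − (-22)·(-21)]| = 3723, so the area is 1861.5.
Along each edge there are gcd(|Δx|,|Δy|)+1 lattice points, so counting each shared vertex once the boundary has gcd(21,41) + gcd(18,1) + gcd(0,60) + gcd(37,0) + gcd(2,18) = 1+1+60+37+2 = 101.
Pick's theorem gives I = A − B/2 + 1 = 1861.5 − 101/2 + 1 = 1812, so the closed region contains I + B = 1812 + 101 = 1913 lattice points.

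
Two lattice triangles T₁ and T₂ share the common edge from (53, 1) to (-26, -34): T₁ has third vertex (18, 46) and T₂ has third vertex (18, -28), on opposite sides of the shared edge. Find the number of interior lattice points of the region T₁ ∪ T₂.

2918

The union is the simple quadrilateral with vertices (53, 1), (18, 46), (-26, -34), (18, -28) in order.
Using the shoelace formula, 2A = |[53·46 − 18·1] + [18·(-34) − (-26)·46] + [(-26)·(-28) − 18·(-34)] + [18·1 − 53·(-28)]| = 5846, so the area is 2923.
Along each edge there are gcd(|Δx|,|Δy|)+1 lattice points, so counting each shared vertex once the boundary has gcd(35,45) + gcd(44,80) + gcd(44,6) + gcd(35,29) = 5+4+2+1 = 12.
By Pick's theorem I = A − B/2 + 1 = 2923 − 12/2 + 1 = 2918.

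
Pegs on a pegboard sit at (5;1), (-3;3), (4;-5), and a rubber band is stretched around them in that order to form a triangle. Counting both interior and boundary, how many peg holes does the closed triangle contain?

28

By the shoelace formula, twice the signed area is |[5·3 − (-3)·1] + [(-3)·(-5) − 4·3] + [4·1 − 5·(-5)]| = 50, so the area is 25.
Summing gcd(|Δx|,|Δy|) over the edges gives the boundary count: gcd(8,2) + gcd(7,8) + gcd(1,6) = 2+1+1 = 4.
Pick's theorem gives I = A − B/2 + 1 = 25 − 4/2 + 1 = 24, so the closed region contains I + B = 24 + 4 = 28 lattice points.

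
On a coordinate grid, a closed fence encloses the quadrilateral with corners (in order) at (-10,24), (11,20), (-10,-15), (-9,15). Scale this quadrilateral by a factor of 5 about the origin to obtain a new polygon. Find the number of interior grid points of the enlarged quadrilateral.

By the shoelace formula, twice the signed area is |[(-10)·20 − 11·24] + [11·(-15) − (-10)·20] + [(-10)·15 − (-9)·(-15)] + [(-9)·24 − (-10)·15]| = 780, so the area is 390.
The number of boundary lattice points is Σ gcd(|Δx|,|Δy|) = gcd(21,4) + gcd(21,35) + gcd(1,30) + gcd(1,9) = 1+7+1+1 = 10.
Scaling by 5 multiplies the area by 5² = 25 (so the new area is 9750) and multiplies the boundary lattice-point count by 5, giving 50.
By Pick's theorem, the interior count of the dilated polygon is 9750 − 50/2 + 1 = 9726.

9726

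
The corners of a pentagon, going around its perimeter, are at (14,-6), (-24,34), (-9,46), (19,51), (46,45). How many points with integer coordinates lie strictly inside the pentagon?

2094

The shoelace formula gives twice the area as |(14·34 − (-24)·(-6)) + ((-24)·46 − (-9)·34) + ((-9)·51 − 19·46) + (19·45 − 46·51) + (46·(-6) − 14·45)| = 4196, so the area is 2098.
The number of boundary lattice points is Σ gcd(|Δx|,|Δy|) = gcd(38,40) + gcd(15,12) + gcd(28,5) + gcd(27,6) + gcd(32,51) = 2+3+1+3+1 = 10.
By Pick's theorem A = I + B/2 − 1, so I = 2098 − 10/2 + 1 = 2094.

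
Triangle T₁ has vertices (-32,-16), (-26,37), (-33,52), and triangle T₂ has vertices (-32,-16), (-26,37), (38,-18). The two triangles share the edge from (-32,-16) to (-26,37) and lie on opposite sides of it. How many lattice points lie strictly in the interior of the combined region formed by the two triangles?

2090

The union is the simple quadrilateral with vertices (-32,-16), (-33,52), (-26,37), (38,-18) in order.
Using the shoelace formula, 2A = |[(-32)·52 − (-33)·(-16)] + [(-33)·37 − (-26)·52] + [(-26)·(-18) − 38·37] + [38·(-16) − (-32)·(-18)]| = 4183, so the area is 4183/2.
The number of boundary lattice points is Σ gcd(|Δx|,|Δy|) = gcd(1,68) + gcd(7,15) + gcd(64,55) + gcd(70,2) = 1+1+1+2 = 5.
By Pick's theorem I = A − B/2 + 1 = 4183/2 − 5/2 + 1 = 2090.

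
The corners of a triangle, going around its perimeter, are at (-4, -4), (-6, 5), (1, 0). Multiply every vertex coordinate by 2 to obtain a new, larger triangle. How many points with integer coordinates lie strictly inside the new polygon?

The shoelace formula gives twice the area as |[(-4)·5 − (-6)·(-4)] + [(-6)·0 − 1·5] + [1·(-4) − (-4)·0]| = 53, so the area is 53/2.
Summing gcd(|Δx|,|Δy|) over the edges gives the boundary count: gcd(2,9) + gcd(7,5) + gcd(5,4) = 1+1+1 = 3.
Scaling by 2 multiplies the area by 2² = 4 (so the new area is 106) and multiplies the boundary lattice-point count by 2, giving 6.
By Pick's theorem, the interior count of the dilated polygon is 106 − 6/2 + 1 = 104.

104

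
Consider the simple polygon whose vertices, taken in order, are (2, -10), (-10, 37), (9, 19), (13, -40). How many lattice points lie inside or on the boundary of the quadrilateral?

606

By the shoelace formula, twice the signed area is |(2·37 − (-10)·(-10)) + ((-10)·19 − 9·37) + (9·(-40) − 13·19) + (13·(-10) − 2·(-40))| = 1206, so the area is 603.
Summing gcd(|Δx|,|Δy|) over the edges gives the boundary count: gcd(12,47) + gcd(19,18) + gcd(4,59) + gcd(11,30) = 1+1+1+1 = 4.
Pick's theorem gives I = A − B/2 + 1 = 603 − 4/2 + 1 = 602, so the closed region contains I + B = 602 + 4 = 606 lattice points.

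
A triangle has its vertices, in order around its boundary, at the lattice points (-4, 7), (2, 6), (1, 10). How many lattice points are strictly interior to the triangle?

11

Using the shoelace formula, 2A = |((-4)·6 − 2·7) + (2·10 − 1·6) + (1·7 − (-4)·10)| = 23, so the area is 23/2.
Summing gcd(|Δx|,|Δy|) over the edges gives the boundary count: gcd(6,1) + gcd(1,4) + gcd(5,3) = 1+1+1 = 3.
By Pick's theorem A = I + B/2 − 1, so I = 23/2 − 3/2 + 1 = 11.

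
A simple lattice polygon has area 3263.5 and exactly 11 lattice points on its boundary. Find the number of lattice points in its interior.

Pick's theorem A = I + B/2 − 1 rearranges to I = A − B/2 + 1 = 3263.5 − 11/2 + 1 = 3259.

3259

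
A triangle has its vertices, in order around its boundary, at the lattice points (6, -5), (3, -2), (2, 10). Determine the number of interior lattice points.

Using the shoelace formula, 2A = |[6·(-2) − 3·(-5)] + [3·10 − 2·(-2)] + [2·(-5) − 6·10]| = 33, so the area is 16.5.
Summing gcd(|Δx|,|Δy|) over the edges gives the boundary count: gcd(3,3) + gcd(1,12) + gcd(4,15) = 3+1+1 = 5.
Pick's theorem gives I = A − B/2 + 1 = 16.5 − 5/2 + 1 = 15.

15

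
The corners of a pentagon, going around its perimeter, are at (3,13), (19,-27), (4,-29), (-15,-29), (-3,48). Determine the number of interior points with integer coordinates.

1142

Using the shoelace formula, 2A = |[3·(-27) − 19·13] + [19·(-29) − 4·(-27)] + [4·(-29) − (-15)·(-29)] + [(-15)·48 − (-3)·(-29)] + [(-3)·13 − 3·48]| = 2312, so the area is 1156.
The number of boundary lattice points is Σ gcd(|Δx|,|Δy|) = gcd(16,40) + gcd(15,2) + gcd(19,0) + gcd(12,77) + gcd(6,35) = 8+1+19+1+1 = 30.
Pick's theorem gives I = A − B/2 + 1 = 1156 − 30/2 + 1 = 1142.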